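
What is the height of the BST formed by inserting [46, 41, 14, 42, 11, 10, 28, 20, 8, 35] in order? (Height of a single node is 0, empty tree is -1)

Insertion order: [46, 41, 14, 42, 11, 10, 28, 20, 8, 35]
Tree (level-order array): [46, 41, None, 14, 42, 11, 28, None, None, 10, None, 20, 35, 8]
Compute height bottom-up (empty subtree = -1):
  height(8) = 1 + max(-1, -1) = 0
  height(10) = 1 + max(0, -1) = 1
  height(11) = 1 + max(1, -1) = 2
  height(20) = 1 + max(-1, -1) = 0
  height(35) = 1 + max(-1, -1) = 0
  height(28) = 1 + max(0, 0) = 1
  height(14) = 1 + max(2, 1) = 3
  height(42) = 1 + max(-1, -1) = 0
  height(41) = 1 + max(3, 0) = 4
  height(46) = 1 + max(4, -1) = 5
Height = 5


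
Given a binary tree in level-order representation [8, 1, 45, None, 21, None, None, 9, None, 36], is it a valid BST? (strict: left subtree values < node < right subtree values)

Level-order array: [8, 1, 45, None, 21, None, None, 9, None, 36]
Validate using subtree bounds (lo, hi): at each node, require lo < value < hi,
then recurse left with hi=value and right with lo=value.
Preorder trace (stopping at first violation):
  at node 8 with bounds (-inf, +inf): OK
  at node 1 with bounds (-inf, 8): OK
  at node 21 with bounds (1, 8): VIOLATION
Node 21 violates its bound: not (1 < 21 < 8).
Result: Not a valid BST


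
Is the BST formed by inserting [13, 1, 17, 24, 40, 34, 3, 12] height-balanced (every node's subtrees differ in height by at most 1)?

Tree (level-order array): [13, 1, 17, None, 3, None, 24, None, 12, None, 40, None, None, 34]
Definition: a tree is height-balanced if, at every node, |h(left) - h(right)| <= 1 (empty subtree has height -1).
Bottom-up per-node check:
  node 12: h_left=-1, h_right=-1, diff=0 [OK], height=0
  node 3: h_left=-1, h_right=0, diff=1 [OK], height=1
  node 1: h_left=-1, h_right=1, diff=2 [FAIL (|-1-1|=2 > 1)], height=2
  node 34: h_left=-1, h_right=-1, diff=0 [OK], height=0
  node 40: h_left=0, h_right=-1, diff=1 [OK], height=1
  node 24: h_left=-1, h_right=1, diff=2 [FAIL (|-1-1|=2 > 1)], height=2
  node 17: h_left=-1, h_right=2, diff=3 [FAIL (|-1-2|=3 > 1)], height=3
  node 13: h_left=2, h_right=3, diff=1 [OK], height=4
Node 1 violates the condition: |-1 - 1| = 2 > 1.
Result: Not balanced


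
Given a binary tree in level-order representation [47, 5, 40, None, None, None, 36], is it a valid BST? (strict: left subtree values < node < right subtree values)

Level-order array: [47, 5, 40, None, None, None, 36]
Validate using subtree bounds (lo, hi): at each node, require lo < value < hi,
then recurse left with hi=value and right with lo=value.
Preorder trace (stopping at first violation):
  at node 47 with bounds (-inf, +inf): OK
  at node 5 with bounds (-inf, 47): OK
  at node 40 with bounds (47, +inf): VIOLATION
Node 40 violates its bound: not (47 < 40 < +inf).
Result: Not a valid BST


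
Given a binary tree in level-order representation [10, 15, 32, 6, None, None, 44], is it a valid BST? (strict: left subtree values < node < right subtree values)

Level-order array: [10, 15, 32, 6, None, None, 44]
Validate using subtree bounds (lo, hi): at each node, require lo < value < hi,
then recurse left with hi=value and right with lo=value.
Preorder trace (stopping at first violation):
  at node 10 with bounds (-inf, +inf): OK
  at node 15 with bounds (-inf, 10): VIOLATION
Node 15 violates its bound: not (-inf < 15 < 10).
Result: Not a valid BST


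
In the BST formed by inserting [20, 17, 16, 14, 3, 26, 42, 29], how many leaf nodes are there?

Tree built from: [20, 17, 16, 14, 3, 26, 42, 29]
Tree (level-order array): [20, 17, 26, 16, None, None, 42, 14, None, 29, None, 3]
Rule: A leaf has 0 children.
Per-node child counts:
  node 20: 2 child(ren)
  node 17: 1 child(ren)
  node 16: 1 child(ren)
  node 14: 1 child(ren)
  node 3: 0 child(ren)
  node 26: 1 child(ren)
  node 42: 1 child(ren)
  node 29: 0 child(ren)
Matching nodes: [3, 29]
Count of leaf nodes: 2


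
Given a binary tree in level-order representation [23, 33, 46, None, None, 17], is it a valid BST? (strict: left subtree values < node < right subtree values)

Level-order array: [23, 33, 46, None, None, 17]
Validate using subtree bounds (lo, hi): at each node, require lo < value < hi,
then recurse left with hi=value and right with lo=value.
Preorder trace (stopping at first violation):
  at node 23 with bounds (-inf, +inf): OK
  at node 33 with bounds (-inf, 23): VIOLATION
Node 33 violates its bound: not (-inf < 33 < 23).
Result: Not a valid BST


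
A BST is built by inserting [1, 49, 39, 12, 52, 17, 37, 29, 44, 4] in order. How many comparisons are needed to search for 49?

Search path for 49: 1 -> 49
Found: True
Comparisons: 2


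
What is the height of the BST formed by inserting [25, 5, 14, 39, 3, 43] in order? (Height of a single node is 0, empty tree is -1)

Insertion order: [25, 5, 14, 39, 3, 43]
Tree (level-order array): [25, 5, 39, 3, 14, None, 43]
Compute height bottom-up (empty subtree = -1):
  height(3) = 1 + max(-1, -1) = 0
  height(14) = 1 + max(-1, -1) = 0
  height(5) = 1 + max(0, 0) = 1
  height(43) = 1 + max(-1, -1) = 0
  height(39) = 1 + max(-1, 0) = 1
  height(25) = 1 + max(1, 1) = 2
Height = 2


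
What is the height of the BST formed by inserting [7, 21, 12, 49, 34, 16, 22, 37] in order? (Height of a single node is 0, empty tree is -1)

Insertion order: [7, 21, 12, 49, 34, 16, 22, 37]
Tree (level-order array): [7, None, 21, 12, 49, None, 16, 34, None, None, None, 22, 37]
Compute height bottom-up (empty subtree = -1):
  height(16) = 1 + max(-1, -1) = 0
  height(12) = 1 + max(-1, 0) = 1
  height(22) = 1 + max(-1, -1) = 0
  height(37) = 1 + max(-1, -1) = 0
  height(34) = 1 + max(0, 0) = 1
  height(49) = 1 + max(1, -1) = 2
  height(21) = 1 + max(1, 2) = 3
  height(7) = 1 + max(-1, 3) = 4
Height = 4


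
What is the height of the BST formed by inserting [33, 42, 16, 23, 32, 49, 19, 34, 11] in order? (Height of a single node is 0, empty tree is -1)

Insertion order: [33, 42, 16, 23, 32, 49, 19, 34, 11]
Tree (level-order array): [33, 16, 42, 11, 23, 34, 49, None, None, 19, 32]
Compute height bottom-up (empty subtree = -1):
  height(11) = 1 + max(-1, -1) = 0
  height(19) = 1 + max(-1, -1) = 0
  height(32) = 1 + max(-1, -1) = 0
  height(23) = 1 + max(0, 0) = 1
  height(16) = 1 + max(0, 1) = 2
  height(34) = 1 + max(-1, -1) = 0
  height(49) = 1 + max(-1, -1) = 0
  height(42) = 1 + max(0, 0) = 1
  height(33) = 1 + max(2, 1) = 3
Height = 3


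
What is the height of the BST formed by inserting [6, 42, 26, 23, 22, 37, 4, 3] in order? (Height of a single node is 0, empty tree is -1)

Insertion order: [6, 42, 26, 23, 22, 37, 4, 3]
Tree (level-order array): [6, 4, 42, 3, None, 26, None, None, None, 23, 37, 22]
Compute height bottom-up (empty subtree = -1):
  height(3) = 1 + max(-1, -1) = 0
  height(4) = 1 + max(0, -1) = 1
  height(22) = 1 + max(-1, -1) = 0
  height(23) = 1 + max(0, -1) = 1
  height(37) = 1 + max(-1, -1) = 0
  height(26) = 1 + max(1, 0) = 2
  height(42) = 1 + max(2, -1) = 3
  height(6) = 1 + max(1, 3) = 4
Height = 4


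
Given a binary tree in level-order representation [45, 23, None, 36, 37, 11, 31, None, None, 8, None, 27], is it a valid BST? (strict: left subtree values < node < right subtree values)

Level-order array: [45, 23, None, 36, 37, 11, 31, None, None, 8, None, 27]
Validate using subtree bounds (lo, hi): at each node, require lo < value < hi,
then recurse left with hi=value and right with lo=value.
Preorder trace (stopping at first violation):
  at node 45 with bounds (-inf, +inf): OK
  at node 23 with bounds (-inf, 45): OK
  at node 36 with bounds (-inf, 23): VIOLATION
Node 36 violates its bound: not (-inf < 36 < 23).
Result: Not a valid BST


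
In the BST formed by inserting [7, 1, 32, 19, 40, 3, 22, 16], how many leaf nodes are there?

Tree built from: [7, 1, 32, 19, 40, 3, 22, 16]
Tree (level-order array): [7, 1, 32, None, 3, 19, 40, None, None, 16, 22]
Rule: A leaf has 0 children.
Per-node child counts:
  node 7: 2 child(ren)
  node 1: 1 child(ren)
  node 3: 0 child(ren)
  node 32: 2 child(ren)
  node 19: 2 child(ren)
  node 16: 0 child(ren)
  node 22: 0 child(ren)
  node 40: 0 child(ren)
Matching nodes: [3, 16, 22, 40]
Count of leaf nodes: 4


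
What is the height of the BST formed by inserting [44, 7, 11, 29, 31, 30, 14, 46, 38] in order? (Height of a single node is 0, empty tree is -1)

Insertion order: [44, 7, 11, 29, 31, 30, 14, 46, 38]
Tree (level-order array): [44, 7, 46, None, 11, None, None, None, 29, 14, 31, None, None, 30, 38]
Compute height bottom-up (empty subtree = -1):
  height(14) = 1 + max(-1, -1) = 0
  height(30) = 1 + max(-1, -1) = 0
  height(38) = 1 + max(-1, -1) = 0
  height(31) = 1 + max(0, 0) = 1
  height(29) = 1 + max(0, 1) = 2
  height(11) = 1 + max(-1, 2) = 3
  height(7) = 1 + max(-1, 3) = 4
  height(46) = 1 + max(-1, -1) = 0
  height(44) = 1 + max(4, 0) = 5
Height = 5


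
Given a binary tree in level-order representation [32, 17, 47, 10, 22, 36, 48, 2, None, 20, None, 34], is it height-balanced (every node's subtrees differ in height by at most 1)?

Tree (level-order array): [32, 17, 47, 10, 22, 36, 48, 2, None, 20, None, 34]
Definition: a tree is height-balanced if, at every node, |h(left) - h(right)| <= 1 (empty subtree has height -1).
Bottom-up per-node check:
  node 2: h_left=-1, h_right=-1, diff=0 [OK], height=0
  node 10: h_left=0, h_right=-1, diff=1 [OK], height=1
  node 20: h_left=-1, h_right=-1, diff=0 [OK], height=0
  node 22: h_left=0, h_right=-1, diff=1 [OK], height=1
  node 17: h_left=1, h_right=1, diff=0 [OK], height=2
  node 34: h_left=-1, h_right=-1, diff=0 [OK], height=0
  node 36: h_left=0, h_right=-1, diff=1 [OK], height=1
  node 48: h_left=-1, h_right=-1, diff=0 [OK], height=0
  node 47: h_left=1, h_right=0, diff=1 [OK], height=2
  node 32: h_left=2, h_right=2, diff=0 [OK], height=3
All nodes satisfy the balance condition.
Result: Balanced


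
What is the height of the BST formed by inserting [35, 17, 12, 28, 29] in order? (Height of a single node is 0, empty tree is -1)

Insertion order: [35, 17, 12, 28, 29]
Tree (level-order array): [35, 17, None, 12, 28, None, None, None, 29]
Compute height bottom-up (empty subtree = -1):
  height(12) = 1 + max(-1, -1) = 0
  height(29) = 1 + max(-1, -1) = 0
  height(28) = 1 + max(-1, 0) = 1
  height(17) = 1 + max(0, 1) = 2
  height(35) = 1 + max(2, -1) = 3
Height = 3


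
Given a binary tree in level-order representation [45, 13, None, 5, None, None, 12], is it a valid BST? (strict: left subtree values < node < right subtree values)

Level-order array: [45, 13, None, 5, None, None, 12]
Validate using subtree bounds (lo, hi): at each node, require lo < value < hi,
then recurse left with hi=value and right with lo=value.
Preorder trace (stopping at first violation):
  at node 45 with bounds (-inf, +inf): OK
  at node 13 with bounds (-inf, 45): OK
  at node 5 with bounds (-inf, 13): OK
  at node 12 with bounds (5, 13): OK
No violation found at any node.
Result: Valid BST


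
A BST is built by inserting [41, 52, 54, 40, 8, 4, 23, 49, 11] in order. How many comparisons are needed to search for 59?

Search path for 59: 41 -> 52 -> 54
Found: False
Comparisons: 3


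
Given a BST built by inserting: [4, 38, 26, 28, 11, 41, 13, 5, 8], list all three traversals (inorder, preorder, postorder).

Tree insertion order: [4, 38, 26, 28, 11, 41, 13, 5, 8]
Tree (level-order array): [4, None, 38, 26, 41, 11, 28, None, None, 5, 13, None, None, None, 8]
Inorder (L, root, R): [4, 5, 8, 11, 13, 26, 28, 38, 41]
Preorder (root, L, R): [4, 38, 26, 11, 5, 8, 13, 28, 41]
Postorder (L, R, root): [8, 5, 13, 11, 28, 26, 41, 38, 4]


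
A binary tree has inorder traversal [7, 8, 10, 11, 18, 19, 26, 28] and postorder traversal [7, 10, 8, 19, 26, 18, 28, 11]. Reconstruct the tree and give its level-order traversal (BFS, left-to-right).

Inorder:   [7, 8, 10, 11, 18, 19, 26, 28]
Postorder: [7, 10, 8, 19, 26, 18, 28, 11]
Algorithm: postorder visits root last, so walk postorder right-to-left;
each value is the root of the current inorder slice — split it at that
value, recurse on the right subtree first, then the left.
Recursive splits:
  root=11; inorder splits into left=[7, 8, 10], right=[18, 19, 26, 28]
  root=28; inorder splits into left=[18, 19, 26], right=[]
  root=18; inorder splits into left=[], right=[19, 26]
  root=26; inorder splits into left=[19], right=[]
  root=19; inorder splits into left=[], right=[]
  root=8; inorder splits into left=[7], right=[10]
  root=10; inorder splits into left=[], right=[]
  root=7; inorder splits into left=[], right=[]
Reconstructed level-order: [11, 8, 28, 7, 10, 18, 26, 19]


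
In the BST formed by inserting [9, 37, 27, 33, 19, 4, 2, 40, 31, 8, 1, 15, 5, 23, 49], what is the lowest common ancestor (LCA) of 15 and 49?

Tree insertion order: [9, 37, 27, 33, 19, 4, 2, 40, 31, 8, 1, 15, 5, 23, 49]
Tree (level-order array): [9, 4, 37, 2, 8, 27, 40, 1, None, 5, None, 19, 33, None, 49, None, None, None, None, 15, 23, 31]
In a BST, the LCA of p=15, q=49 is the first node v on the
root-to-leaf path with p <= v <= q (go left if both < v, right if both > v).
Walk from root:
  at 9: both 15 and 49 > 9, go right
  at 37: 15 <= 37 <= 49, this is the LCA
LCA = 37


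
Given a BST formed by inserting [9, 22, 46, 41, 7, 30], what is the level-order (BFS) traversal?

Tree insertion order: [9, 22, 46, 41, 7, 30]
Tree (level-order array): [9, 7, 22, None, None, None, 46, 41, None, 30]
BFS from the root, enqueuing left then right child of each popped node:
  queue [9] -> pop 9, enqueue [7, 22], visited so far: [9]
  queue [7, 22] -> pop 7, enqueue [none], visited so far: [9, 7]
  queue [22] -> pop 22, enqueue [46], visited so far: [9, 7, 22]
  queue [46] -> pop 46, enqueue [41], visited so far: [9, 7, 22, 46]
  queue [41] -> pop 41, enqueue [30], visited so far: [9, 7, 22, 46, 41]
  queue [30] -> pop 30, enqueue [none], visited so far: [9, 7, 22, 46, 41, 30]
Result: [9, 7, 22, 46, 41, 30]


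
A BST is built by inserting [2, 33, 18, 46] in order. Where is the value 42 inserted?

Starting tree (level order): [2, None, 33, 18, 46]
Insertion path: 2 -> 33 -> 46
Result: insert 42 as left child of 46
Final tree (level order): [2, None, 33, 18, 46, None, None, 42]


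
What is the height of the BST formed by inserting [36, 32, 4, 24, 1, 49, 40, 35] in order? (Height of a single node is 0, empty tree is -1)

Insertion order: [36, 32, 4, 24, 1, 49, 40, 35]
Tree (level-order array): [36, 32, 49, 4, 35, 40, None, 1, 24]
Compute height bottom-up (empty subtree = -1):
  height(1) = 1 + max(-1, -1) = 0
  height(24) = 1 + max(-1, -1) = 0
  height(4) = 1 + max(0, 0) = 1
  height(35) = 1 + max(-1, -1) = 0
  height(32) = 1 + max(1, 0) = 2
  height(40) = 1 + max(-1, -1) = 0
  height(49) = 1 + max(0, -1) = 1
  height(36) = 1 + max(2, 1) = 3
Height = 3


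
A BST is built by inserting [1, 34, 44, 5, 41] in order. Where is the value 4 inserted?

Starting tree (level order): [1, None, 34, 5, 44, None, None, 41]
Insertion path: 1 -> 34 -> 5
Result: insert 4 as left child of 5
Final tree (level order): [1, None, 34, 5, 44, 4, None, 41]


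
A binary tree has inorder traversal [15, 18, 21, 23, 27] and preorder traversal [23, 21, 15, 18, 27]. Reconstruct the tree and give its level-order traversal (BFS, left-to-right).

Inorder:  [15, 18, 21, 23, 27]
Preorder: [23, 21, 15, 18, 27]
Algorithm: preorder visits root first, so consume preorder in order;
for each root, split the current inorder slice at that value into
left-subtree inorder and right-subtree inorder, then recurse.
Recursive splits:
  root=23; inorder splits into left=[15, 18, 21], right=[27]
  root=21; inorder splits into left=[15, 18], right=[]
  root=15; inorder splits into left=[], right=[18]
  root=18; inorder splits into left=[], right=[]
  root=27; inorder splits into left=[], right=[]
Reconstructed level-order: [23, 21, 27, 15, 18]


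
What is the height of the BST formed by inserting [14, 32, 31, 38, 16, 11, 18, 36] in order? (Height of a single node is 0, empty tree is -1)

Insertion order: [14, 32, 31, 38, 16, 11, 18, 36]
Tree (level-order array): [14, 11, 32, None, None, 31, 38, 16, None, 36, None, None, 18]
Compute height bottom-up (empty subtree = -1):
  height(11) = 1 + max(-1, -1) = 0
  height(18) = 1 + max(-1, -1) = 0
  height(16) = 1 + max(-1, 0) = 1
  height(31) = 1 + max(1, -1) = 2
  height(36) = 1 + max(-1, -1) = 0
  height(38) = 1 + max(0, -1) = 1
  height(32) = 1 + max(2, 1) = 3
  height(14) = 1 + max(0, 3) = 4
Height = 4


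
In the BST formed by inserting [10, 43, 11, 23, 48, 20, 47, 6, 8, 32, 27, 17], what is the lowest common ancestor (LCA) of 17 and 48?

Tree insertion order: [10, 43, 11, 23, 48, 20, 47, 6, 8, 32, 27, 17]
Tree (level-order array): [10, 6, 43, None, 8, 11, 48, None, None, None, 23, 47, None, 20, 32, None, None, 17, None, 27]
In a BST, the LCA of p=17, q=48 is the first node v on the
root-to-leaf path with p <= v <= q (go left if both < v, right if both > v).
Walk from root:
  at 10: both 17 and 48 > 10, go right
  at 43: 17 <= 43 <= 48, this is the LCA
LCA = 43


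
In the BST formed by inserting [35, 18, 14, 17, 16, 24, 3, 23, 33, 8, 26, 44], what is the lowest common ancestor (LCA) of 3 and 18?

Tree insertion order: [35, 18, 14, 17, 16, 24, 3, 23, 33, 8, 26, 44]
Tree (level-order array): [35, 18, 44, 14, 24, None, None, 3, 17, 23, 33, None, 8, 16, None, None, None, 26]
In a BST, the LCA of p=3, q=18 is the first node v on the
root-to-leaf path with p <= v <= q (go left if both < v, right if both > v).
Walk from root:
  at 35: both 3 and 18 < 35, go left
  at 18: 3 <= 18 <= 18, this is the LCA
LCA = 18


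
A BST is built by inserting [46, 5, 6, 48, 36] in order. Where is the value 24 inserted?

Starting tree (level order): [46, 5, 48, None, 6, None, None, None, 36]
Insertion path: 46 -> 5 -> 6 -> 36
Result: insert 24 as left child of 36
Final tree (level order): [46, 5, 48, None, 6, None, None, None, 36, 24]


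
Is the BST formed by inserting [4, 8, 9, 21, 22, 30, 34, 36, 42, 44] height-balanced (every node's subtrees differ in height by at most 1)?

Tree (level-order array): [4, None, 8, None, 9, None, 21, None, 22, None, 30, None, 34, None, 36, None, 42, None, 44]
Definition: a tree is height-balanced if, at every node, |h(left) - h(right)| <= 1 (empty subtree has height -1).
Bottom-up per-node check:
  node 44: h_left=-1, h_right=-1, diff=0 [OK], height=0
  node 42: h_left=-1, h_right=0, diff=1 [OK], height=1
  node 36: h_left=-1, h_right=1, diff=2 [FAIL (|-1-1|=2 > 1)], height=2
  node 34: h_left=-1, h_right=2, diff=3 [FAIL (|-1-2|=3 > 1)], height=3
  node 30: h_left=-1, h_right=3, diff=4 [FAIL (|-1-3|=4 > 1)], height=4
  node 22: h_left=-1, h_right=4, diff=5 [FAIL (|-1-4|=5 > 1)], height=5
  node 21: h_left=-1, h_right=5, diff=6 [FAIL (|-1-5|=6 > 1)], height=6
  node 9: h_left=-1, h_right=6, diff=7 [FAIL (|-1-6|=7 > 1)], height=7
  node 8: h_left=-1, h_right=7, diff=8 [FAIL (|-1-7|=8 > 1)], height=8
  node 4: h_left=-1, h_right=8, diff=9 [FAIL (|-1-8|=9 > 1)], height=9
Node 36 violates the condition: |-1 - 1| = 2 > 1.
Result: Not balanced


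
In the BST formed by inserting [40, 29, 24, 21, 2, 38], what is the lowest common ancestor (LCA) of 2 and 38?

Tree insertion order: [40, 29, 24, 21, 2, 38]
Tree (level-order array): [40, 29, None, 24, 38, 21, None, None, None, 2]
In a BST, the LCA of p=2, q=38 is the first node v on the
root-to-leaf path with p <= v <= q (go left if both < v, right if both > v).
Walk from root:
  at 40: both 2 and 38 < 40, go left
  at 29: 2 <= 29 <= 38, this is the LCA
LCA = 29


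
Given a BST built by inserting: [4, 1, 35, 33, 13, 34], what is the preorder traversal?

Tree insertion order: [4, 1, 35, 33, 13, 34]
Tree (level-order array): [4, 1, 35, None, None, 33, None, 13, 34]
Preorder traversal: [4, 1, 35, 33, 13, 34]


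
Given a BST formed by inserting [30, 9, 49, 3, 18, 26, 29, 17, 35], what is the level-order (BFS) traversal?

Tree insertion order: [30, 9, 49, 3, 18, 26, 29, 17, 35]
Tree (level-order array): [30, 9, 49, 3, 18, 35, None, None, None, 17, 26, None, None, None, None, None, 29]
BFS from the root, enqueuing left then right child of each popped node:
  queue [30] -> pop 30, enqueue [9, 49], visited so far: [30]
  queue [9, 49] -> pop 9, enqueue [3, 18], visited so far: [30, 9]
  queue [49, 3, 18] -> pop 49, enqueue [35], visited so far: [30, 9, 49]
  queue [3, 18, 35] -> pop 3, enqueue [none], visited so far: [30, 9, 49, 3]
  queue [18, 35] -> pop 18, enqueue [17, 26], visited so far: [30, 9, 49, 3, 18]
  queue [35, 17, 26] -> pop 35, enqueue [none], visited so far: [30, 9, 49, 3, 18, 35]
  queue [17, 26] -> pop 17, enqueue [none], visited so far: [30, 9, 49, 3, 18, 35, 17]
  queue [26] -> pop 26, enqueue [29], visited so far: [30, 9, 49, 3, 18, 35, 17, 26]
  queue [29] -> pop 29, enqueue [none], visited so far: [30, 9, 49, 3, 18, 35, 17, 26, 29]
Result: [30, 9, 49, 3, 18, 35, 17, 26, 29]


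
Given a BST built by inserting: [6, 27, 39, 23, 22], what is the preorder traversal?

Tree insertion order: [6, 27, 39, 23, 22]
Tree (level-order array): [6, None, 27, 23, 39, 22]
Preorder traversal: [6, 27, 23, 22, 39]


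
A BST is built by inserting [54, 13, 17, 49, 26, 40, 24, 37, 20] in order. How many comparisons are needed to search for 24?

Search path for 24: 54 -> 13 -> 17 -> 49 -> 26 -> 24
Found: True
Comparisons: 6


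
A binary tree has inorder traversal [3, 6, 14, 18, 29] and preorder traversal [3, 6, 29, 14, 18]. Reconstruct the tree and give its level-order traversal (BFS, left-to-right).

Inorder:  [3, 6, 14, 18, 29]
Preorder: [3, 6, 29, 14, 18]
Algorithm: preorder visits root first, so consume preorder in order;
for each root, split the current inorder slice at that value into
left-subtree inorder and right-subtree inorder, then recurse.
Recursive splits:
  root=3; inorder splits into left=[], right=[6, 14, 18, 29]
  root=6; inorder splits into left=[], right=[14, 18, 29]
  root=29; inorder splits into left=[14, 18], right=[]
  root=14; inorder splits into left=[], right=[18]
  root=18; inorder splits into left=[], right=[]
Reconstructed level-order: [3, 6, 29, 14, 18]


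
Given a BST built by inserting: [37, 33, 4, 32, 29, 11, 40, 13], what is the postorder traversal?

Tree insertion order: [37, 33, 4, 32, 29, 11, 40, 13]
Tree (level-order array): [37, 33, 40, 4, None, None, None, None, 32, 29, None, 11, None, None, 13]
Postorder traversal: [13, 11, 29, 32, 4, 33, 40, 37]


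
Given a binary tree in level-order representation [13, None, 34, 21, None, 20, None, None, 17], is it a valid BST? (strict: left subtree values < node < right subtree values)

Level-order array: [13, None, 34, 21, None, 20, None, None, 17]
Validate using subtree bounds (lo, hi): at each node, require lo < value < hi,
then recurse left with hi=value and right with lo=value.
Preorder trace (stopping at first violation):
  at node 13 with bounds (-inf, +inf): OK
  at node 34 with bounds (13, +inf): OK
  at node 21 with bounds (13, 34): OK
  at node 20 with bounds (13, 21): OK
  at node 17 with bounds (20, 21): VIOLATION
Node 17 violates its bound: not (20 < 17 < 21).
Result: Not a valid BST


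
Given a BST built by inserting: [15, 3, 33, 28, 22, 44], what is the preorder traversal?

Tree insertion order: [15, 3, 33, 28, 22, 44]
Tree (level-order array): [15, 3, 33, None, None, 28, 44, 22]
Preorder traversal: [15, 3, 33, 28, 22, 44]


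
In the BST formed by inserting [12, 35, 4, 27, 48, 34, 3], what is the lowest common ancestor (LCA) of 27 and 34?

Tree insertion order: [12, 35, 4, 27, 48, 34, 3]
Tree (level-order array): [12, 4, 35, 3, None, 27, 48, None, None, None, 34]
In a BST, the LCA of p=27, q=34 is the first node v on the
root-to-leaf path with p <= v <= q (go left if both < v, right if both > v).
Walk from root:
  at 12: both 27 and 34 > 12, go right
  at 35: both 27 and 34 < 35, go left
  at 27: 27 <= 27 <= 34, this is the LCA
LCA = 27


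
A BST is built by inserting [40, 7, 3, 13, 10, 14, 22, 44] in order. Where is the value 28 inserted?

Starting tree (level order): [40, 7, 44, 3, 13, None, None, None, None, 10, 14, None, None, None, 22]
Insertion path: 40 -> 7 -> 13 -> 14 -> 22
Result: insert 28 as right child of 22
Final tree (level order): [40, 7, 44, 3, 13, None, None, None, None, 10, 14, None, None, None, 22, None, 28]


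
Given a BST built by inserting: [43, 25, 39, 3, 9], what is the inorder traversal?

Tree insertion order: [43, 25, 39, 3, 9]
Tree (level-order array): [43, 25, None, 3, 39, None, 9]
Inorder traversal: [3, 9, 25, 39, 43]


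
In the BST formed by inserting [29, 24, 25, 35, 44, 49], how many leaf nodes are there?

Tree built from: [29, 24, 25, 35, 44, 49]
Tree (level-order array): [29, 24, 35, None, 25, None, 44, None, None, None, 49]
Rule: A leaf has 0 children.
Per-node child counts:
  node 29: 2 child(ren)
  node 24: 1 child(ren)
  node 25: 0 child(ren)
  node 35: 1 child(ren)
  node 44: 1 child(ren)
  node 49: 0 child(ren)
Matching nodes: [25, 49]
Count of leaf nodes: 2


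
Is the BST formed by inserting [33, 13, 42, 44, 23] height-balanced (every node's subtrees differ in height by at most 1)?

Tree (level-order array): [33, 13, 42, None, 23, None, 44]
Definition: a tree is height-balanced if, at every node, |h(left) - h(right)| <= 1 (empty subtree has height -1).
Bottom-up per-node check:
  node 23: h_left=-1, h_right=-1, diff=0 [OK], height=0
  node 13: h_left=-1, h_right=0, diff=1 [OK], height=1
  node 44: h_left=-1, h_right=-1, diff=0 [OK], height=0
  node 42: h_left=-1, h_right=0, diff=1 [OK], height=1
  node 33: h_left=1, h_right=1, diff=0 [OK], height=2
All nodes satisfy the balance condition.
Result: Balanced


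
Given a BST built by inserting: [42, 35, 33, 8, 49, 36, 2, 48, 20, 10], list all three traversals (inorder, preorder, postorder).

Tree insertion order: [42, 35, 33, 8, 49, 36, 2, 48, 20, 10]
Tree (level-order array): [42, 35, 49, 33, 36, 48, None, 8, None, None, None, None, None, 2, 20, None, None, 10]
Inorder (L, root, R): [2, 8, 10, 20, 33, 35, 36, 42, 48, 49]
Preorder (root, L, R): [42, 35, 33, 8, 2, 20, 10, 36, 49, 48]
Postorder (L, R, root): [2, 10, 20, 8, 33, 36, 35, 48, 49, 42]


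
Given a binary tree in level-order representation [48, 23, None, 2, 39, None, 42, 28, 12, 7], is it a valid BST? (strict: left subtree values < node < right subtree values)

Level-order array: [48, 23, None, 2, 39, None, 42, 28, 12, 7]
Validate using subtree bounds (lo, hi): at each node, require lo < value < hi,
then recurse left with hi=value and right with lo=value.
Preorder trace (stopping at first violation):
  at node 48 with bounds (-inf, +inf): OK
  at node 23 with bounds (-inf, 48): OK
  at node 2 with bounds (-inf, 23): OK
  at node 42 with bounds (2, 23): VIOLATION
Node 42 violates its bound: not (2 < 42 < 23).
Result: Not a valid BST


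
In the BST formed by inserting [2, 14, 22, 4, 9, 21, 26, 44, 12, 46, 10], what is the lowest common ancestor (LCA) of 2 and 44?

Tree insertion order: [2, 14, 22, 4, 9, 21, 26, 44, 12, 46, 10]
Tree (level-order array): [2, None, 14, 4, 22, None, 9, 21, 26, None, 12, None, None, None, 44, 10, None, None, 46]
In a BST, the LCA of p=2, q=44 is the first node v on the
root-to-leaf path with p <= v <= q (go left if both < v, right if both > v).
Walk from root:
  at 2: 2 <= 2 <= 44, this is the LCA
LCA = 2


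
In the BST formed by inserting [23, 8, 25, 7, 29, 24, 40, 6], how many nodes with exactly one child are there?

Tree built from: [23, 8, 25, 7, 29, 24, 40, 6]
Tree (level-order array): [23, 8, 25, 7, None, 24, 29, 6, None, None, None, None, 40]
Rule: These are nodes with exactly 1 non-null child.
Per-node child counts:
  node 23: 2 child(ren)
  node 8: 1 child(ren)
  node 7: 1 child(ren)
  node 6: 0 child(ren)
  node 25: 2 child(ren)
  node 24: 0 child(ren)
  node 29: 1 child(ren)
  node 40: 0 child(ren)
Matching nodes: [8, 7, 29]
Count of nodes with exactly one child: 3


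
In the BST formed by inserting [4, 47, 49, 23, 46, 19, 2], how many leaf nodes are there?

Tree built from: [4, 47, 49, 23, 46, 19, 2]
Tree (level-order array): [4, 2, 47, None, None, 23, 49, 19, 46]
Rule: A leaf has 0 children.
Per-node child counts:
  node 4: 2 child(ren)
  node 2: 0 child(ren)
  node 47: 2 child(ren)
  node 23: 2 child(ren)
  node 19: 0 child(ren)
  node 46: 0 child(ren)
  node 49: 0 child(ren)
Matching nodes: [2, 19, 46, 49]
Count of leaf nodes: 4


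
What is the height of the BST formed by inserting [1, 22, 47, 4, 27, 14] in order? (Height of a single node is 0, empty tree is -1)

Insertion order: [1, 22, 47, 4, 27, 14]
Tree (level-order array): [1, None, 22, 4, 47, None, 14, 27]
Compute height bottom-up (empty subtree = -1):
  height(14) = 1 + max(-1, -1) = 0
  height(4) = 1 + max(-1, 0) = 1
  height(27) = 1 + max(-1, -1) = 0
  height(47) = 1 + max(0, -1) = 1
  height(22) = 1 + max(1, 1) = 2
  height(1) = 1 + max(-1, 2) = 3
Height = 3


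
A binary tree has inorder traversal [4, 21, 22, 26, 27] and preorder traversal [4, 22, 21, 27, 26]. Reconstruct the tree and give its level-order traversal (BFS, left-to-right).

Inorder:  [4, 21, 22, 26, 27]
Preorder: [4, 22, 21, 27, 26]
Algorithm: preorder visits root first, so consume preorder in order;
for each root, split the current inorder slice at that value into
left-subtree inorder and right-subtree inorder, then recurse.
Recursive splits:
  root=4; inorder splits into left=[], right=[21, 22, 26, 27]
  root=22; inorder splits into left=[21], right=[26, 27]
  root=21; inorder splits into left=[], right=[]
  root=27; inorder splits into left=[26], right=[]
  root=26; inorder splits into left=[], right=[]
Reconstructed level-order: [4, 22, 21, 27, 26]


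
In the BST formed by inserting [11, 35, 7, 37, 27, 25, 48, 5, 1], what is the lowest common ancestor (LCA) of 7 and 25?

Tree insertion order: [11, 35, 7, 37, 27, 25, 48, 5, 1]
Tree (level-order array): [11, 7, 35, 5, None, 27, 37, 1, None, 25, None, None, 48]
In a BST, the LCA of p=7, q=25 is the first node v on the
root-to-leaf path with p <= v <= q (go left if both < v, right if both > v).
Walk from root:
  at 11: 7 <= 11 <= 25, this is the LCA
LCA = 11


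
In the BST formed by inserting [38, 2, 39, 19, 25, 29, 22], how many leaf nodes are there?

Tree built from: [38, 2, 39, 19, 25, 29, 22]
Tree (level-order array): [38, 2, 39, None, 19, None, None, None, 25, 22, 29]
Rule: A leaf has 0 children.
Per-node child counts:
  node 38: 2 child(ren)
  node 2: 1 child(ren)
  node 19: 1 child(ren)
  node 25: 2 child(ren)
  node 22: 0 child(ren)
  node 29: 0 child(ren)
  node 39: 0 child(ren)
Matching nodes: [22, 29, 39]
Count of leaf nodes: 3


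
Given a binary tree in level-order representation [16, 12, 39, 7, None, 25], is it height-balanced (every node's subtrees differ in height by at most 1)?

Tree (level-order array): [16, 12, 39, 7, None, 25]
Definition: a tree is height-balanced if, at every node, |h(left) - h(right)| <= 1 (empty subtree has height -1).
Bottom-up per-node check:
  node 7: h_left=-1, h_right=-1, diff=0 [OK], height=0
  node 12: h_left=0, h_right=-1, diff=1 [OK], height=1
  node 25: h_left=-1, h_right=-1, diff=0 [OK], height=0
  node 39: h_left=0, h_right=-1, diff=1 [OK], height=1
  node 16: h_left=1, h_right=1, diff=0 [OK], height=2
All nodes satisfy the balance condition.
Result: Balanced


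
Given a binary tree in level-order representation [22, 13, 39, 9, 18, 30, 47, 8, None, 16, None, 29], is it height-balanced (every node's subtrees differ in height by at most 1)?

Tree (level-order array): [22, 13, 39, 9, 18, 30, 47, 8, None, 16, None, 29]
Definition: a tree is height-balanced if, at every node, |h(left) - h(right)| <= 1 (empty subtree has height -1).
Bottom-up per-node check:
  node 8: h_left=-1, h_right=-1, diff=0 [OK], height=0
  node 9: h_left=0, h_right=-1, diff=1 [OK], height=1
  node 16: h_left=-1, h_right=-1, diff=0 [OK], height=0
  node 18: h_left=0, h_right=-1, diff=1 [OK], height=1
  node 13: h_left=1, h_right=1, diff=0 [OK], height=2
  node 29: h_left=-1, h_right=-1, diff=0 [OK], height=0
  node 30: h_left=0, h_right=-1, diff=1 [OK], height=1
  node 47: h_left=-1, h_right=-1, diff=0 [OK], height=0
  node 39: h_left=1, h_right=0, diff=1 [OK], height=2
  node 22: h_left=2, h_right=2, diff=0 [OK], height=3
All nodes satisfy the balance condition.
Result: Balanced


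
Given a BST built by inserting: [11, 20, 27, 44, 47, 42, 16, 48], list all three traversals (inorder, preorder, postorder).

Tree insertion order: [11, 20, 27, 44, 47, 42, 16, 48]
Tree (level-order array): [11, None, 20, 16, 27, None, None, None, 44, 42, 47, None, None, None, 48]
Inorder (L, root, R): [11, 16, 20, 27, 42, 44, 47, 48]
Preorder (root, L, R): [11, 20, 16, 27, 44, 42, 47, 48]
Postorder (L, R, root): [16, 42, 48, 47, 44, 27, 20, 11]


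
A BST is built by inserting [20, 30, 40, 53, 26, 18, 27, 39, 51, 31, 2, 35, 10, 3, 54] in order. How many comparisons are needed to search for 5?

Search path for 5: 20 -> 18 -> 2 -> 10 -> 3
Found: False
Comparisons: 5


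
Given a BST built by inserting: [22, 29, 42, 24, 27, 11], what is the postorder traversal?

Tree insertion order: [22, 29, 42, 24, 27, 11]
Tree (level-order array): [22, 11, 29, None, None, 24, 42, None, 27]
Postorder traversal: [11, 27, 24, 42, 29, 22]


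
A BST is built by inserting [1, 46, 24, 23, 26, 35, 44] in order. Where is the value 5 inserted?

Starting tree (level order): [1, None, 46, 24, None, 23, 26, None, None, None, 35, None, 44]
Insertion path: 1 -> 46 -> 24 -> 23
Result: insert 5 as left child of 23
Final tree (level order): [1, None, 46, 24, None, 23, 26, 5, None, None, 35, None, None, None, 44]


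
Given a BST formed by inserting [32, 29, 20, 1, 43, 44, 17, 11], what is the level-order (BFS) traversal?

Tree insertion order: [32, 29, 20, 1, 43, 44, 17, 11]
Tree (level-order array): [32, 29, 43, 20, None, None, 44, 1, None, None, None, None, 17, 11]
BFS from the root, enqueuing left then right child of each popped node:
  queue [32] -> pop 32, enqueue [29, 43], visited so far: [32]
  queue [29, 43] -> pop 29, enqueue [20], visited so far: [32, 29]
  queue [43, 20] -> pop 43, enqueue [44], visited so far: [32, 29, 43]
  queue [20, 44] -> pop 20, enqueue [1], visited so far: [32, 29, 43, 20]
  queue [44, 1] -> pop 44, enqueue [none], visited so far: [32, 29, 43, 20, 44]
  queue [1] -> pop 1, enqueue [17], visited so far: [32, 29, 43, 20, 44, 1]
  queue [17] -> pop 17, enqueue [11], visited so far: [32, 29, 43, 20, 44, 1, 17]
  queue [11] -> pop 11, enqueue [none], visited so far: [32, 29, 43, 20, 44, 1, 17, 11]
Result: [32, 29, 43, 20, 44, 1, 17, 11]


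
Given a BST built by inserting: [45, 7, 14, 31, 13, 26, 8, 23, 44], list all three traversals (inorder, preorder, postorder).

Tree insertion order: [45, 7, 14, 31, 13, 26, 8, 23, 44]
Tree (level-order array): [45, 7, None, None, 14, 13, 31, 8, None, 26, 44, None, None, 23]
Inorder (L, root, R): [7, 8, 13, 14, 23, 26, 31, 44, 45]
Preorder (root, L, R): [45, 7, 14, 13, 8, 31, 26, 23, 44]
Postorder (L, R, root): [8, 13, 23, 26, 44, 31, 14, 7, 45]


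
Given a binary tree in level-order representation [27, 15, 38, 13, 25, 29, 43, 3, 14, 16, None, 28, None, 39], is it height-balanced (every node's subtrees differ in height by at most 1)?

Tree (level-order array): [27, 15, 38, 13, 25, 29, 43, 3, 14, 16, None, 28, None, 39]
Definition: a tree is height-balanced if, at every node, |h(left) - h(right)| <= 1 (empty subtree has height -1).
Bottom-up per-node check:
  node 3: h_left=-1, h_right=-1, diff=0 [OK], height=0
  node 14: h_left=-1, h_right=-1, diff=0 [OK], height=0
  node 13: h_left=0, h_right=0, diff=0 [OK], height=1
  node 16: h_left=-1, h_right=-1, diff=0 [OK], height=0
  node 25: h_left=0, h_right=-1, diff=1 [OK], height=1
  node 15: h_left=1, h_right=1, diff=0 [OK], height=2
  node 28: h_left=-1, h_right=-1, diff=0 [OK], height=0
  node 29: h_left=0, h_right=-1, diff=1 [OK], height=1
  node 39: h_left=-1, h_right=-1, diff=0 [OK], height=0
  node 43: h_left=0, h_right=-1, diff=1 [OK], height=1
  node 38: h_left=1, h_right=1, diff=0 [OK], height=2
  node 27: h_left=2, h_right=2, diff=0 [OK], height=3
All nodes satisfy the balance condition.
Result: Balanced


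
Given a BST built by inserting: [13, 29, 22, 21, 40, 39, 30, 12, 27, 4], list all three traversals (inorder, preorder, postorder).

Tree insertion order: [13, 29, 22, 21, 40, 39, 30, 12, 27, 4]
Tree (level-order array): [13, 12, 29, 4, None, 22, 40, None, None, 21, 27, 39, None, None, None, None, None, 30]
Inorder (L, root, R): [4, 12, 13, 21, 22, 27, 29, 30, 39, 40]
Preorder (root, L, R): [13, 12, 4, 29, 22, 21, 27, 40, 39, 30]
Postorder (L, R, root): [4, 12, 21, 27, 22, 30, 39, 40, 29, 13]


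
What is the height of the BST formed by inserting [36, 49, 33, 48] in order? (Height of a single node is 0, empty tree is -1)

Insertion order: [36, 49, 33, 48]
Tree (level-order array): [36, 33, 49, None, None, 48]
Compute height bottom-up (empty subtree = -1):
  height(33) = 1 + max(-1, -1) = 0
  height(48) = 1 + max(-1, -1) = 0
  height(49) = 1 + max(0, -1) = 1
  height(36) = 1 + max(0, 1) = 2
Height = 2


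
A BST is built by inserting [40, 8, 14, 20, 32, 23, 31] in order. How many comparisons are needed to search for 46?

Search path for 46: 40
Found: False
Comparisons: 1


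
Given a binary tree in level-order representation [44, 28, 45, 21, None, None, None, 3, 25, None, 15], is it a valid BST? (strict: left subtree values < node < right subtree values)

Level-order array: [44, 28, 45, 21, None, None, None, 3, 25, None, 15]
Validate using subtree bounds (lo, hi): at each node, require lo < value < hi,
then recurse left with hi=value and right with lo=value.
Preorder trace (stopping at first violation):
  at node 44 with bounds (-inf, +inf): OK
  at node 28 with bounds (-inf, 44): OK
  at node 21 with bounds (-inf, 28): OK
  at node 3 with bounds (-inf, 21): OK
  at node 15 with bounds (3, 21): OK
  at node 25 with bounds (21, 28): OK
  at node 45 with bounds (44, +inf): OK
No violation found at any node.
Result: Valid BST


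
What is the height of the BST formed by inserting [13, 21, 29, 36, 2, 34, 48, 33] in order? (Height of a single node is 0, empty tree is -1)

Insertion order: [13, 21, 29, 36, 2, 34, 48, 33]
Tree (level-order array): [13, 2, 21, None, None, None, 29, None, 36, 34, 48, 33]
Compute height bottom-up (empty subtree = -1):
  height(2) = 1 + max(-1, -1) = 0
  height(33) = 1 + max(-1, -1) = 0
  height(34) = 1 + max(0, -1) = 1
  height(48) = 1 + max(-1, -1) = 0
  height(36) = 1 + max(1, 0) = 2
  height(29) = 1 + max(-1, 2) = 3
  height(21) = 1 + max(-1, 3) = 4
  height(13) = 1 + max(0, 4) = 5
Height = 5


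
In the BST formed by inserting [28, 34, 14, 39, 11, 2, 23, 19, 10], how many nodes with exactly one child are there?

Tree built from: [28, 34, 14, 39, 11, 2, 23, 19, 10]
Tree (level-order array): [28, 14, 34, 11, 23, None, 39, 2, None, 19, None, None, None, None, 10]
Rule: These are nodes with exactly 1 non-null child.
Per-node child counts:
  node 28: 2 child(ren)
  node 14: 2 child(ren)
  node 11: 1 child(ren)
  node 2: 1 child(ren)
  node 10: 0 child(ren)
  node 23: 1 child(ren)
  node 19: 0 child(ren)
  node 34: 1 child(ren)
  node 39: 0 child(ren)
Matching nodes: [11, 2, 23, 34]
Count of nodes with exactly one child: 4


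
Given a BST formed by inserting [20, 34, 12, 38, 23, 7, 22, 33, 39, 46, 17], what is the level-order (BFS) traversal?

Tree insertion order: [20, 34, 12, 38, 23, 7, 22, 33, 39, 46, 17]
Tree (level-order array): [20, 12, 34, 7, 17, 23, 38, None, None, None, None, 22, 33, None, 39, None, None, None, None, None, 46]
BFS from the root, enqueuing left then right child of each popped node:
  queue [20] -> pop 20, enqueue [12, 34], visited so far: [20]
  queue [12, 34] -> pop 12, enqueue [7, 17], visited so far: [20, 12]
  queue [34, 7, 17] -> pop 34, enqueue [23, 38], visited so far: [20, 12, 34]
  queue [7, 17, 23, 38] -> pop 7, enqueue [none], visited so far: [20, 12, 34, 7]
  queue [17, 23, 38] -> pop 17, enqueue [none], visited so far: [20, 12, 34, 7, 17]
  queue [23, 38] -> pop 23, enqueue [22, 33], visited so far: [20, 12, 34, 7, 17, 23]
  queue [38, 22, 33] -> pop 38, enqueue [39], visited so far: [20, 12, 34, 7, 17, 23, 38]
  queue [22, 33, 39] -> pop 22, enqueue [none], visited so far: [20, 12, 34, 7, 17, 23, 38, 22]
  queue [33, 39] -> pop 33, enqueue [none], visited so far: [20, 12, 34, 7, 17, 23, 38, 22, 33]
  queue [39] -> pop 39, enqueue [46], visited so far: [20, 12, 34, 7, 17, 23, 38, 22, 33, 39]
  queue [46] -> pop 46, enqueue [none], visited so far: [20, 12, 34, 7, 17, 23, 38, 22, 33, 39, 46]
Result: [20, 12, 34, 7, 17, 23, 38, 22, 33, 39, 46]
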